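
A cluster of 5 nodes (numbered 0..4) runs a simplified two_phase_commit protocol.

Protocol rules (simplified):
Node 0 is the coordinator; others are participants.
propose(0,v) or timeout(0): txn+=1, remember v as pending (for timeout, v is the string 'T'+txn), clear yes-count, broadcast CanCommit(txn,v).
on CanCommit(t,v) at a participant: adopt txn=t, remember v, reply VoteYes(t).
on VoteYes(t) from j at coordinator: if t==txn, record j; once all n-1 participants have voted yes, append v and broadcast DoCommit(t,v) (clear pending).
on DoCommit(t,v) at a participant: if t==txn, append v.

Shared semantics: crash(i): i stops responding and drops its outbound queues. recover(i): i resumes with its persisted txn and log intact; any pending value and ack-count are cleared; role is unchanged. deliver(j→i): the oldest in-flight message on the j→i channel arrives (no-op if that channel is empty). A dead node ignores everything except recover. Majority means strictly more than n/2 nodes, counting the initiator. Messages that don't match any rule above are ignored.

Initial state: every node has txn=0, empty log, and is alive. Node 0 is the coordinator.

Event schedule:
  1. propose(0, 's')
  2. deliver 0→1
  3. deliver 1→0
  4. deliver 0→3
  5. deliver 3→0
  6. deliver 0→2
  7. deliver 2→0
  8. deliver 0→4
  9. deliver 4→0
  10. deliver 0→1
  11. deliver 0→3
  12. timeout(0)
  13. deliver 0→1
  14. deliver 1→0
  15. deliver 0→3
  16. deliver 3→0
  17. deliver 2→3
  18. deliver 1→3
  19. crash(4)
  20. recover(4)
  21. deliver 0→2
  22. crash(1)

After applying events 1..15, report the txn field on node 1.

step 1 propose(0,'s'): 0={coor,t=1,log=-}
step 2 deliver 0→1: 1={part,t=1,log=-}
step 3 deliver 1→0: —
step 4 deliver 0→3: 3={part,t=1,log=-}
step 5 deliver 3→0: —
step 6 deliver 0→2: 2={part,t=1,log=-}
step 7 deliver 2→0: —
step 8 deliver 0→4: 4={part,t=1,log=-}
step 9 deliver 4→0: 0={coor,t=1,log=s}
step 10 deliver 0→1: 1={part,t=1,log=s}
step 11 deliver 0→3: 3={part,t=1,log=s}
step 12 timeout(0): 0={coor,t=2,log=s}
step 13 deliver 0→1: 1={part,t=2,log=s}
step 14 deliver 1→0: —
step 15 deliver 0→3: 3={part,t=2,log=s}

2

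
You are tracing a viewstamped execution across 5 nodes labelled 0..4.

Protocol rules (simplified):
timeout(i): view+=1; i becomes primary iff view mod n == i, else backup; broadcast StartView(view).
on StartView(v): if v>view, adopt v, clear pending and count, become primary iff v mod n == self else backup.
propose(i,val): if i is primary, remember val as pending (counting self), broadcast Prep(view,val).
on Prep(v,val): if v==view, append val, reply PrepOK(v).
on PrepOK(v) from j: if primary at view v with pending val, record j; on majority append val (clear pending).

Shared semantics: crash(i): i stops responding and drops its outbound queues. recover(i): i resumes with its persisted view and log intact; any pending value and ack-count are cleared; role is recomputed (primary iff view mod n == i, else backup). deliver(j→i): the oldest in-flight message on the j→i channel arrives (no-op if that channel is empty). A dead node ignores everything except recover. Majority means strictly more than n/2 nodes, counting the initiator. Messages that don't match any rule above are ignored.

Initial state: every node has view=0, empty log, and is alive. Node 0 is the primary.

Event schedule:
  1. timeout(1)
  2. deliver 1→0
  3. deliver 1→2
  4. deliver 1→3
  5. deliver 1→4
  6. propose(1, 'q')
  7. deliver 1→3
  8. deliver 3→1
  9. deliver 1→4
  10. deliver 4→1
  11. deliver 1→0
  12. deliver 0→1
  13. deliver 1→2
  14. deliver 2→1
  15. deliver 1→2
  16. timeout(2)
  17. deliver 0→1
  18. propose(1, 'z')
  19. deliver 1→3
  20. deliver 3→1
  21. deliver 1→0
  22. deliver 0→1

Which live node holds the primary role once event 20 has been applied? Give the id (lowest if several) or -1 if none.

1

1. timeout(1):  <1:prim v1 ->
2. deliver 1→0:  <0:back v1 ->
3. deliver 1→2:  <2:back v1 ->
4. deliver 1→3:  <3:back v1 ->
5. deliver 1→4:  <4:back v1 ->
6. propose(1,'q'):  nop
7. deliver 1→3:  <3:back v1 q>
8. deliver 3→1:  nop
9. deliver 1→4:  <4:back v1 q>
10. deliver 4→1:  <1:prim v1 q>
11. deliver 1→0:  <0:back v1 q>
12. deliver 0→1:  nop
13. deliver 1→2:  <2:back v1 q>
14. deliver 2→1:  nop
15. deliver 1→2:  nop
16. timeout(2):  <2:prim v2 q>
17. deliver 0→1:  nop
18. propose(1,'z'):  nop
19. deliver 1→3:  <3:back v1 q,z>
20. deliver 3→1:  nop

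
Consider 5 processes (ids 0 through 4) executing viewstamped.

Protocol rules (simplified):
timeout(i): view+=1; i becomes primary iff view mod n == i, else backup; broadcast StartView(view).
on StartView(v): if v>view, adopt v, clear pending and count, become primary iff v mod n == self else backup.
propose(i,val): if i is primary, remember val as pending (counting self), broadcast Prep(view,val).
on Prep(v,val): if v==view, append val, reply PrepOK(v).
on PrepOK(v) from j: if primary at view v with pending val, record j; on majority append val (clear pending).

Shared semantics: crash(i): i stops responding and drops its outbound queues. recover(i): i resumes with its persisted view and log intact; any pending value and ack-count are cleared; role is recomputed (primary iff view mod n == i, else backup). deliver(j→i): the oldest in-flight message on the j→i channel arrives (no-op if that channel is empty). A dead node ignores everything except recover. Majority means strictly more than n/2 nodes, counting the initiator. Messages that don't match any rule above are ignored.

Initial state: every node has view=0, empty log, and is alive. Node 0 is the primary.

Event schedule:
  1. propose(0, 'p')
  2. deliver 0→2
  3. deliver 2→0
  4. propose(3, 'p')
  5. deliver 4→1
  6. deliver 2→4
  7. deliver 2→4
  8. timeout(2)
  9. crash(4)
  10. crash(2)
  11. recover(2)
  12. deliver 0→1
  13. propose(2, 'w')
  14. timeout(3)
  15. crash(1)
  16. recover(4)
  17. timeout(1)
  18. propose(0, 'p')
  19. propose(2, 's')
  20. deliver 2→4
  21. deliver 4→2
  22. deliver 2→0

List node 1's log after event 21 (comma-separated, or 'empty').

p

1. propose(0,'p'):  nop
2. deliver 0→2:  <2:back v0 p>
3. deliver 2→0:  nop
4. propose(3,'p'):  nop
5. deliver 4→1:  nop
6. deliver 2→4:  nop
7. deliver 2→4:  nop
8. timeout(2):  <2:back v1 p>
9. crash(4):  <4:✗back v0 ->
10. crash(2):  <2:✗back v1 p>
11. recover(2):  <2:back v1 p>
12. deliver 0→1:  <1:back v0 p>
13. propose(2,'w'):  nop
14. timeout(3):  <3:back v1 ->
15. crash(1):  <1:✗back v0 p>
16. recover(4):  <4:back v0 ->
17. timeout(1):  nop
18. propose(0,'p'):  nop
19. propose(2,'s'):  nop
20. deliver 2→4:  nop
21. deliver 4→2:  nop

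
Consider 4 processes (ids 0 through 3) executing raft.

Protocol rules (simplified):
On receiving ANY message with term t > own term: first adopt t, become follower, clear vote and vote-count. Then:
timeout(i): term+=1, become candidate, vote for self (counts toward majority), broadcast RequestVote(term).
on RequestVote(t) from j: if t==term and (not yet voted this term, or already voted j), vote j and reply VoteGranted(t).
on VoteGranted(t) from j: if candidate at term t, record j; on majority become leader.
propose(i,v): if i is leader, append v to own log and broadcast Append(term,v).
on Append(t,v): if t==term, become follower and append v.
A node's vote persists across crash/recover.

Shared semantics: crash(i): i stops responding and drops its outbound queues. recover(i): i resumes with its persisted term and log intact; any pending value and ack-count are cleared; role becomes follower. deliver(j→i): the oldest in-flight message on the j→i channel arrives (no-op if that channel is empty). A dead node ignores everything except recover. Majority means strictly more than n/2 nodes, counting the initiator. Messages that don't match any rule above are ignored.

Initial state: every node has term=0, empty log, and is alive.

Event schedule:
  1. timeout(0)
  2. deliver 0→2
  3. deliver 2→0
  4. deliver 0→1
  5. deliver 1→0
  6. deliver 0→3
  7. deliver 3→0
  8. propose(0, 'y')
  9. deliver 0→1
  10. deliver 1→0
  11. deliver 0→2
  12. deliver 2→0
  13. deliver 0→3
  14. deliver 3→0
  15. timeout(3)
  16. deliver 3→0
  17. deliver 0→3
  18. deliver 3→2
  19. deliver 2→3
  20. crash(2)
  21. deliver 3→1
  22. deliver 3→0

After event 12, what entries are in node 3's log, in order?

1. timeout(0):  <0:cand t1 ->
2. deliver 0→2:  <2:foll t1 ->
3. deliver 2→0:  nop
4. deliver 0→1:  <1:foll t1 ->
5. deliver 1→0:  <0:lead t1 ->
6. deliver 0→3:  <3:foll t1 ->
7. deliver 3→0:  nop
8. propose(0,'y'):  <0:lead t1 y>
9. deliver 0→1:  <1:foll t1 y>
10. deliver 1→0:  nop
11. deliver 0→2:  <2:foll t1 y>
12. deliver 2→0:  nop

empty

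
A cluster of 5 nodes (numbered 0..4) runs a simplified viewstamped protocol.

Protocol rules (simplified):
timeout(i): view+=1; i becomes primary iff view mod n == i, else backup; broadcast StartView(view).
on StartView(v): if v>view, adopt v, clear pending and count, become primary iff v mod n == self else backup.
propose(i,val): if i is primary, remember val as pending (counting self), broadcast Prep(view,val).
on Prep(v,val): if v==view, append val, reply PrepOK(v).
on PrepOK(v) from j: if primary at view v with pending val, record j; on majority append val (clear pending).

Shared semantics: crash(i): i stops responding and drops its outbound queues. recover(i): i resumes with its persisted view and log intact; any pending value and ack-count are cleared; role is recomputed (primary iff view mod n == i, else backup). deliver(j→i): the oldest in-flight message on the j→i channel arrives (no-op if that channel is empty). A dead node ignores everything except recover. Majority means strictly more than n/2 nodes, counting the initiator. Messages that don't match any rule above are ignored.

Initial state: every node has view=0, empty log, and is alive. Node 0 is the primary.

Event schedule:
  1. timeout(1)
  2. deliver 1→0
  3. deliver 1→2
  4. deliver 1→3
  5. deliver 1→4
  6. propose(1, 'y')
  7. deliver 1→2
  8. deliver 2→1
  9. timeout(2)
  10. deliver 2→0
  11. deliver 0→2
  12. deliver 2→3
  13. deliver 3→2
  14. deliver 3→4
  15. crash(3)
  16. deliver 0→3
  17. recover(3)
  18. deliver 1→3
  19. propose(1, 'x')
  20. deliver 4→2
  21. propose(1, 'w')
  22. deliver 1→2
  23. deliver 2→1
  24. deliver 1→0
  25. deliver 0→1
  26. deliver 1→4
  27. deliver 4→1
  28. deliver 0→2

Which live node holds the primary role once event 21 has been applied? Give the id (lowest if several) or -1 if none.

1

1. timeout(1):  <1:prim v1 ->
2. deliver 1→0:  <0:back v1 ->
3. deliver 1→2:  <2:back v1 ->
4. deliver 1→3:  <3:back v1 ->
5. deliver 1→4:  <4:back v1 ->
6. propose(1,'y'):  nop
7. deliver 1→2:  <2:back v1 y>
8. deliver 2→1:  nop
9. timeout(2):  <2:prim v2 y>
10. deliver 2→0:  <0:back v2 ->
11. deliver 0→2:  nop
12. deliver 2→3:  <3:back v2 ->
13. deliver 3→2:  nop
14. deliver 3→4:  nop
15. crash(3):  <3:✗back v2 ->
16. deliver 0→3:  nop
17. recover(3):  <3:back v2 ->
18. deliver 1→3:  nop
19. propose(1,'x'):  nop
20. deliver 4→2:  nop
21. propose(1,'w'):  nop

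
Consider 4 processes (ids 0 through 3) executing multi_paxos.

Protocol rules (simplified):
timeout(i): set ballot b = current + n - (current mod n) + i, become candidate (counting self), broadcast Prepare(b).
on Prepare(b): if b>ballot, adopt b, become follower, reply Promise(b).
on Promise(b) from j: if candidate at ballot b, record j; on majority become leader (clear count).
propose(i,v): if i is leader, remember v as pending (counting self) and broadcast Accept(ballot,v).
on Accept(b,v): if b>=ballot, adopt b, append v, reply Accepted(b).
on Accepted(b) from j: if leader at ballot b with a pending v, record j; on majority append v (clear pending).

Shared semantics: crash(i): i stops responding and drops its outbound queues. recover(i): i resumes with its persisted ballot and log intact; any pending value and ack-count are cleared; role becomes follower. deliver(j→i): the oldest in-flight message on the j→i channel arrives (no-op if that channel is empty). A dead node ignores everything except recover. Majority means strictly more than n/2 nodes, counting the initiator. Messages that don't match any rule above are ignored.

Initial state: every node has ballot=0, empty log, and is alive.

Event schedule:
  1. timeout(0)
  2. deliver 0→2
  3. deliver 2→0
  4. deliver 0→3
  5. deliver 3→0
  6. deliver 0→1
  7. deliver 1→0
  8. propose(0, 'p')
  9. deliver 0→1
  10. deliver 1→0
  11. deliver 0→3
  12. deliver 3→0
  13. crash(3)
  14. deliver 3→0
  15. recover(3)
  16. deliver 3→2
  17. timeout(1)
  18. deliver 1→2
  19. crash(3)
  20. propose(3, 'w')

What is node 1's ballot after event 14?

[1] timeout(0) → N0(cand b4 [-])
[2] deliver 0→2 → N2(foll b4 [-])
[3] deliver 2→0 → ∅
[4] deliver 0→3 → N3(foll b4 [-])
[5] deliver 3→0 → N0(lead b4 [-])
[6] deliver 0→1 → N1(foll b4 [-])
[7] deliver 1→0 → ∅
[8] propose(0,'p') → ∅
[9] deliver 0→1 → N1(foll b4 [p])
[10] deliver 1→0 → ∅
[11] deliver 0→3 → N3(foll b4 [p])
[12] deliver 3→0 → N0(lead b4 [p])
[13] crash(3) → N3(✗foll b4 [p])
[14] deliver 3→0 → ∅

4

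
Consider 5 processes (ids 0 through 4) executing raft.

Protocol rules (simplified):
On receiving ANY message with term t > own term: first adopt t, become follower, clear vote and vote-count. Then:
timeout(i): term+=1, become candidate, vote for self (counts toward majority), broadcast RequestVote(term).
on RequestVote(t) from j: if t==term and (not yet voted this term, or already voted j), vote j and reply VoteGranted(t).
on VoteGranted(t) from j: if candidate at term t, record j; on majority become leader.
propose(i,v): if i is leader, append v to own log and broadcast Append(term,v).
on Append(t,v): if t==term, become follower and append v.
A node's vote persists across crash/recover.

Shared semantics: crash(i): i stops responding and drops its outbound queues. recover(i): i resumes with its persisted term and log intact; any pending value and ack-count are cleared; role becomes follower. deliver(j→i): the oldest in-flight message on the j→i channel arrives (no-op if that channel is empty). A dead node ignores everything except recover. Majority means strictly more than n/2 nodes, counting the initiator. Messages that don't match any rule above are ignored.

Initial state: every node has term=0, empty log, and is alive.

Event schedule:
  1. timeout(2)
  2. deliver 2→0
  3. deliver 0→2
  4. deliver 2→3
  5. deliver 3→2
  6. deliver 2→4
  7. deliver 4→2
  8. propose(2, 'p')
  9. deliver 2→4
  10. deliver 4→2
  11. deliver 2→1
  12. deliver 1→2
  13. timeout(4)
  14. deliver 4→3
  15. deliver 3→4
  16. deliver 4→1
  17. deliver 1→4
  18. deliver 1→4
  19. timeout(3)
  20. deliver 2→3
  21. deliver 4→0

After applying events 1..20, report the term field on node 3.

3

step 1 timeout(2): 2={cand,t=1,log=-}
step 2 deliver 2→0: 0={foll,t=1,log=-}
step 3 deliver 0→2: —
step 4 deliver 2→3: 3={foll,t=1,log=-}
step 5 deliver 3→2: 2={lead,t=1,log=-}
step 6 deliver 2→4: 4={foll,t=1,log=-}
step 7 deliver 4→2: —
step 8 propose(2,'p'): 2={lead,t=1,log=p}
step 9 deliver 2→4: 4={foll,t=1,log=p}
step 10 deliver 4→2: —
step 11 deliver 2→1: 1={foll,t=1,log=-}
step 12 deliver 1→2: —
step 13 timeout(4): 4={cand,t=2,log=p}
step 14 deliver 4→3: 3={foll,t=2,log=-}
step 15 deliver 3→4: —
step 16 deliver 4→1: 1={foll,t=2,log=-}
step 17 deliver 1→4: 4={lead,t=2,log=p}
step 18 deliver 1→4: —
step 19 timeout(3): 3={cand,t=3,log=-}
step 20 deliver 2→3: —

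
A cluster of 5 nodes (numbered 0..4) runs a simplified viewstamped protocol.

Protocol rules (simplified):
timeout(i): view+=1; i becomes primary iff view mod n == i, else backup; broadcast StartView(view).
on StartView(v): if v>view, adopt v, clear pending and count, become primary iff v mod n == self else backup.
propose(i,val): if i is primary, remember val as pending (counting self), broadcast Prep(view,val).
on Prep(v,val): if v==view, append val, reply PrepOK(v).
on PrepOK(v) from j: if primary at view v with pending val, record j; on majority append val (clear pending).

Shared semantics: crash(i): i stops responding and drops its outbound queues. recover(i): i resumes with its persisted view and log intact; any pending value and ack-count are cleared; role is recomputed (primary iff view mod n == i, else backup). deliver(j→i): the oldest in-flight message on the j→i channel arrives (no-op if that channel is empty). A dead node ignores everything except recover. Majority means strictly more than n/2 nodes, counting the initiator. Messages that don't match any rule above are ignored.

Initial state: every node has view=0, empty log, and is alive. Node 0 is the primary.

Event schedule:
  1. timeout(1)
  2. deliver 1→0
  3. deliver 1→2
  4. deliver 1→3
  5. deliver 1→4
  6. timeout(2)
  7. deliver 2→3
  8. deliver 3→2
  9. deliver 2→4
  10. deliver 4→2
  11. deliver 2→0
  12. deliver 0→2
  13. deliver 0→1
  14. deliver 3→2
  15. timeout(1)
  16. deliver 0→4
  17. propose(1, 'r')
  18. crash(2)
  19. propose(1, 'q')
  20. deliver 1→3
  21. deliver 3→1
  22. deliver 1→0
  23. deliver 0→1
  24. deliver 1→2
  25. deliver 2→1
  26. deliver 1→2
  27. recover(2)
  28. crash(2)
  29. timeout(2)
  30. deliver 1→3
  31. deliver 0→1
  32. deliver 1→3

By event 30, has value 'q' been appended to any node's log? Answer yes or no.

no

[1] timeout(1) → N1(prim v1 [-])
[2] deliver 1→0 → N0(back v1 [-])
[3] deliver 1→2 → N2(back v1 [-])
[4] deliver 1→3 → N3(back v1 [-])
[5] deliver 1→4 → N4(back v1 [-])
[6] timeout(2) → N2(prim v2 [-])
[7] deliver 2→3 → N3(back v2 [-])
[8] deliver 3→2 → ∅
[9] deliver 2→4 → N4(back v2 [-])
[10] deliver 4→2 → ∅
[11] deliver 2→0 → N0(back v2 [-])
[12] deliver 0→2 → ∅
[13] deliver 0→1 → ∅
[14] deliver 3→2 → ∅
[15] timeout(1) → N1(back v2 [-])
[16] deliver 0→4 → ∅
[17] propose(1,'r') → ∅
[18] crash(2) → N2(✗prim v2 [-])
[19] propose(1,'q') → ∅
[20] deliver 1→3 → ∅
[21] deliver 3→1 → ∅
[22] deliver 1→0 → ∅
[23] deliver 0→1 → ∅
[24] deliver 1→2 → ∅
[25] deliver 2→1 → ∅
[26] deliver 1→2 → ∅
[27] recover(2) → N2(prim v2 [-])
[28] crash(2) → N2(✗prim v2 [-])
[29] timeout(2) → ∅
[30] deliver 1→3 → ∅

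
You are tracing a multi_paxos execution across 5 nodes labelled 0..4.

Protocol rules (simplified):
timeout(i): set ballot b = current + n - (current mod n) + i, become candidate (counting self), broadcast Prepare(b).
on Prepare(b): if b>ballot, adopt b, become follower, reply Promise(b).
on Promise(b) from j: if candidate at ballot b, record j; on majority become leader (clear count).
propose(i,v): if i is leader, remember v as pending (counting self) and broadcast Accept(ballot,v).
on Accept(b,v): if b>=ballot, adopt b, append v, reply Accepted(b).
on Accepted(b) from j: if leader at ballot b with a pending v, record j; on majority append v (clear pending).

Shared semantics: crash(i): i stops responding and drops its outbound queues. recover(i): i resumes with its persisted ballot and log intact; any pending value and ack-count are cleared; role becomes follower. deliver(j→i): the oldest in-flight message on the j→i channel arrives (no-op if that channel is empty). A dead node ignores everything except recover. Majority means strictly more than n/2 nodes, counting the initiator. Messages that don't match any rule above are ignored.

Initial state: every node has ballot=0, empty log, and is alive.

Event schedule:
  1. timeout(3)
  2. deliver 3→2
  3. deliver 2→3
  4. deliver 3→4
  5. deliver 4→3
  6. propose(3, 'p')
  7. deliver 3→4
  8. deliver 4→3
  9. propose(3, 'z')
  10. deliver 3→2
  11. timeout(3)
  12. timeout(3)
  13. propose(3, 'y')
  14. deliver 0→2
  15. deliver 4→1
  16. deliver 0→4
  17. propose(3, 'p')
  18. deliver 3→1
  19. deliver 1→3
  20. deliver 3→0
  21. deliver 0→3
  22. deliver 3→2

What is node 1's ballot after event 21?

after 1 — timeout(3): n3:cand/b8/[-]
after 2 — deliver 3→2: n2:foll/b8/[-]
after 3 — deliver 2→3: ·
after 4 — deliver 3→4: n4:foll/b8/[-]
after 5 — deliver 4→3: n3:lead/b8/[-]
after 6 — propose(3,'p'): ·
after 7 — deliver 3→4: n4:foll/b8/[p]
after 8 — deliver 4→3: ·
after 9 — propose(3,'z'): ·
after 10 — deliver 3→2: n2:foll/b8/[p]
after 11 — timeout(3): n3:cand/b13/[-]
after 12 — timeout(3): n3:cand/b18/[-]
after 13 — propose(3,'y'): ·
after 14 — deliver 0→2: ·
after 15 — deliver 4→1: ·
after 16 — deliver 0→4: ·
after 17 — propose(3,'p'): ·
after 18 — deliver 3→1: n1:foll/b8/[-]
after 19 — deliver 1→3: ·
after 20 — deliver 3→0: n0:foll/b8/[-]
after 21 — deliver 0→3: ·

8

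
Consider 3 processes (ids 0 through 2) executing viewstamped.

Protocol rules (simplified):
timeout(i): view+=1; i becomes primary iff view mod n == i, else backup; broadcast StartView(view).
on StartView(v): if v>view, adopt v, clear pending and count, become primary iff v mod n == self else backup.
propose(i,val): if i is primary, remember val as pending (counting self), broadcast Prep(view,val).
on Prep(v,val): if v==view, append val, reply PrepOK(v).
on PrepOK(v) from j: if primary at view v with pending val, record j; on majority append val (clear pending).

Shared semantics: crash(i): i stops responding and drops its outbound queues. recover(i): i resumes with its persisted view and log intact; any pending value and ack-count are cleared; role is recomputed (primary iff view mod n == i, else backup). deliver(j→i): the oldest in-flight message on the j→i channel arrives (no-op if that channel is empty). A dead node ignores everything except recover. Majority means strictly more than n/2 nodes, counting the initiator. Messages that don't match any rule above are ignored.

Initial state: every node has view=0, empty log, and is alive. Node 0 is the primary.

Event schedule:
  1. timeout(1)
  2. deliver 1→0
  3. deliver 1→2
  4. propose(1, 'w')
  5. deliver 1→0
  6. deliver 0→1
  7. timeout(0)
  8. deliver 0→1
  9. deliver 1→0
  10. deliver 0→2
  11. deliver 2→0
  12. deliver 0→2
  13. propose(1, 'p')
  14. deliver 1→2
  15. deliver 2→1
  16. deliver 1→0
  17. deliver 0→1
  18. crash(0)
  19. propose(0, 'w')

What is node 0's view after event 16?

2

e1 timeout(1): 1[prim,v=1,-]
e2 deliver 1→0: 0[back,v=1,-]
e3 deliver 1→2: 2[back,v=1,-]
e4 propose(1,'w'): ·
e5 deliver 1→0: 0[back,v=1,w]
e6 deliver 0→1: 1[prim,v=1,w]
e7 timeout(0): 0[back,v=2,w]
e8 deliver 0→1: 1[back,v=2,w]
e9 deliver 1→0: ·
e10 deliver 0→2: 2[prim,v=2,-]
e11 deliver 2→0: ·
e12 deliver 0→2: ·
e13 propose(1,'p'): ·
e14 deliver 1→2: ·
e15 deliver 2→1: ·
e16 deliver 1→0: ·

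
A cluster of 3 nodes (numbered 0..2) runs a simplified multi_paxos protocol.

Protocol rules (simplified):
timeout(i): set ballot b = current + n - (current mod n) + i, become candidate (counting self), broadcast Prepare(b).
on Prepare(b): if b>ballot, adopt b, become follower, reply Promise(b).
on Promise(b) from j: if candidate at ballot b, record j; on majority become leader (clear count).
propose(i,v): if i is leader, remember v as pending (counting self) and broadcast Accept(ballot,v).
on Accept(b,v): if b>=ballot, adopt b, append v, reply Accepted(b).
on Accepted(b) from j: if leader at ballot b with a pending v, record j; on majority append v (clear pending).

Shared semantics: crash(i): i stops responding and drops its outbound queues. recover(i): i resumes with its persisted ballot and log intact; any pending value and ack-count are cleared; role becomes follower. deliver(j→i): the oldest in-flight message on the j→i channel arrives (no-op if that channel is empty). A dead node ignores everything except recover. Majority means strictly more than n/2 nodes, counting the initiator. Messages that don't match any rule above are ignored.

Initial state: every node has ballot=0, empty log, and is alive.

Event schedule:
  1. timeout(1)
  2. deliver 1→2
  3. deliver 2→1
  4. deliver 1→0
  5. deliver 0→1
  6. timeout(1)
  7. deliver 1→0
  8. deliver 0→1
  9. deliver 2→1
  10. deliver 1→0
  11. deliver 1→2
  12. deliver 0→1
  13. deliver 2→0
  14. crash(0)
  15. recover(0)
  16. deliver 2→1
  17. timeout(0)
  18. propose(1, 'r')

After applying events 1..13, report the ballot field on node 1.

7

step 1 timeout(1): 1={cand,b=4,log=-}
step 2 deliver 1→2: 2={foll,b=4,log=-}
step 3 deliver 2→1: 1={lead,b=4,log=-}
step 4 deliver 1→0: 0={foll,b=4,log=-}
step 5 deliver 0→1: —
step 6 timeout(1): 1={cand,b=7,log=-}
step 7 deliver 1→0: 0={foll,b=7,log=-}
step 8 deliver 0→1: 1={lead,b=7,log=-}
step 9 deliver 2→1: —
step 10 deliver 1→0: —
step 11 deliver 1→2: 2={foll,b=7,log=-}
step 12 deliver 0→1: —
step 13 deliver 2→0: —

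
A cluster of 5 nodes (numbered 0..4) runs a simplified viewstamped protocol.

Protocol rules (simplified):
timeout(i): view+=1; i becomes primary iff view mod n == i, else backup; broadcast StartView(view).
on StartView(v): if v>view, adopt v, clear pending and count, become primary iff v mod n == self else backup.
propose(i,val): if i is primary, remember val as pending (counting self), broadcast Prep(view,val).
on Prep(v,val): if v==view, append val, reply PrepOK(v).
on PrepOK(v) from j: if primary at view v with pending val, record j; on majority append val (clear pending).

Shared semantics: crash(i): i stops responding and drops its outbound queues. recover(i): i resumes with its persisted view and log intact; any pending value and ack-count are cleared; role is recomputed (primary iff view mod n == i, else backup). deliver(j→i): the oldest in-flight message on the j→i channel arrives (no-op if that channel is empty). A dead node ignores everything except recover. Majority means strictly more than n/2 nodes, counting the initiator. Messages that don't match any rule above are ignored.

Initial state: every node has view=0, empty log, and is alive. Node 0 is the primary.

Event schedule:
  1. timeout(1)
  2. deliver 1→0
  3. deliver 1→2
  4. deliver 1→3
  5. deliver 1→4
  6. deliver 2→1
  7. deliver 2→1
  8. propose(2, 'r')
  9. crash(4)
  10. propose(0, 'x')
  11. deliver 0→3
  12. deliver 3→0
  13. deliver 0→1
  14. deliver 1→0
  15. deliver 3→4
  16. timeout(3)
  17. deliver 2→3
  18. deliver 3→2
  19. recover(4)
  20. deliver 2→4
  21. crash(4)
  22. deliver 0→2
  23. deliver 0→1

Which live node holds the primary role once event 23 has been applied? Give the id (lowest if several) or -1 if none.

e1 timeout(1): 1[prim,v=1,-]
e2 deliver 1→0: 0[back,v=1,-]
e3 deliver 1→2: 2[back,v=1,-]
e4 deliver 1→3: 3[back,v=1,-]
e5 deliver 1→4: 4[back,v=1,-]
e6 deliver 2→1: ·
e7 deliver 2→1: ·
e8 propose(2,'r'): ·
e9 crash(4): 4[✗back,v=1,-]
e10 propose(0,'x'): ·
e11 deliver 0→3: ·
e12 deliver 3→0: ·
e13 deliver 0→1: ·
e14 deliver 1→0: ·
e15 deliver 3→4: ·
e16 timeout(3): 3[back,v=2,-]
e17 deliver 2→3: ·
e18 deliver 3→2: 2[prim,v=2,-]
e19 recover(4): 4[back,v=1,-]
e20 deliver 2→4: ·
e21 crash(4): 4[✗back,v=1,-]
e22 deliver 0→2: ·
e23 deliver 0→1: ·

1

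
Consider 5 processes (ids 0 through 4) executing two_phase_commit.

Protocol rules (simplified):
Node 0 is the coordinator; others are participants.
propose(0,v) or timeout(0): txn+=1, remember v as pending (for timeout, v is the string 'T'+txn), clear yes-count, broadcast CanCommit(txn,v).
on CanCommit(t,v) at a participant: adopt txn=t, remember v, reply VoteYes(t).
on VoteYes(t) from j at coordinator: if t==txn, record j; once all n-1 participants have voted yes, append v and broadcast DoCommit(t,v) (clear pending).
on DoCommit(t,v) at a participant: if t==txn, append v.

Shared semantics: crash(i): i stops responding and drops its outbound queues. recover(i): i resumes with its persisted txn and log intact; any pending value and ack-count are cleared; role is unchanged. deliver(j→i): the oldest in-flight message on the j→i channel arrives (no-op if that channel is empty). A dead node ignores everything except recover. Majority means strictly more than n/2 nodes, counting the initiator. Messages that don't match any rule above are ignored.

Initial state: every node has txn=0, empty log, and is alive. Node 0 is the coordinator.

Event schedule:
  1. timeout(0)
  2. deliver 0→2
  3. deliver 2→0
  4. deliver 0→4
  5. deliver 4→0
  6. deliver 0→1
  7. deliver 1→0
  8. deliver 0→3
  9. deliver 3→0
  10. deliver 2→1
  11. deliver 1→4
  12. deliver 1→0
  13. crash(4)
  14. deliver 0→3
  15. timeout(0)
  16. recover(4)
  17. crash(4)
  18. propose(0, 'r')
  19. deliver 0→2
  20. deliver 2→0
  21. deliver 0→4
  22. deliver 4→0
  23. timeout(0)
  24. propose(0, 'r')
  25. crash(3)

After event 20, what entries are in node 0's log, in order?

T1

after 1 — timeout(0): n0:coor/t1/[-]
after 2 — deliver 0→2: n2:part/t1/[-]
after 3 — deliver 2→0: ·
after 4 — deliver 0→4: n4:part/t1/[-]
after 5 — deliver 4→0: ·
after 6 — deliver 0→1: n1:part/t1/[-]
after 7 — deliver 1→0: ·
after 8 — deliver 0→3: n3:part/t1/[-]
after 9 — deliver 3→0: n0:coor/t1/[T1]
after 10 — deliver 2→1: ·
after 11 — deliver 1→4: ·
after 12 — deliver 1→0: ·
after 13 — crash(4): n4:✗part/t1/[-]
after 14 — deliver 0→3: n3:part/t1/[T1]
after 15 — timeout(0): n0:coor/t2/[T1]
after 16 — recover(4): n4:part/t1/[-]
after 17 — crash(4): n4:✗part/t1/[-]
after 18 — propose(0,'r'): n0:coor/t3/[T1]
after 19 — deliver 0→2: n2:part/t1/[T1]
after 20 — deliver 2→0: ·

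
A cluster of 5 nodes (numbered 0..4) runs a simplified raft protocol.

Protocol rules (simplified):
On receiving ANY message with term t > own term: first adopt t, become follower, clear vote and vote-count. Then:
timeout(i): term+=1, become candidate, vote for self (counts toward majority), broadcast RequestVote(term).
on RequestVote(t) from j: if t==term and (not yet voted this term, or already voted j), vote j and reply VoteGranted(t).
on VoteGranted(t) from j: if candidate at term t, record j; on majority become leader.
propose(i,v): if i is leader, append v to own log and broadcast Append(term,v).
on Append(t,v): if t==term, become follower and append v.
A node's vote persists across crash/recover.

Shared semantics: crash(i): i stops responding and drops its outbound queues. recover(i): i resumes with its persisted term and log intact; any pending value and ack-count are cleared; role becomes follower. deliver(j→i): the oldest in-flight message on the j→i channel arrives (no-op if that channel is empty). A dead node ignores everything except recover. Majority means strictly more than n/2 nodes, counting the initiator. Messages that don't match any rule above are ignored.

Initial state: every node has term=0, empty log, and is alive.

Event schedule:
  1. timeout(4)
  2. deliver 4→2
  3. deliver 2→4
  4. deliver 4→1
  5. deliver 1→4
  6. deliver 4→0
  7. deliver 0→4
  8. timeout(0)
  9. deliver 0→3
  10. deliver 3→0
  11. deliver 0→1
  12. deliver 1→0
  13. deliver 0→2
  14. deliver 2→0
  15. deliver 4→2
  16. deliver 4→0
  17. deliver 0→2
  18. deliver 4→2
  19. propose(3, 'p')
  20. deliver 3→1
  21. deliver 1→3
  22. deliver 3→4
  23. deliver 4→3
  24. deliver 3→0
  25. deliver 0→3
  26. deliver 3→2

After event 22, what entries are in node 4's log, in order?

[1] timeout(4) → N4(cand t1 [-])
[2] deliver 4→2 → N2(foll t1 [-])
[3] deliver 2→4 → ∅
[4] deliver 4→1 → N1(foll t1 [-])
[5] deliver 1→4 → N4(lead t1 [-])
[6] deliver 4→0 → N0(foll t1 [-])
[7] deliver 0→4 → ∅
[8] timeout(0) → N0(cand t2 [-])
[9] deliver 0→3 → N3(foll t2 [-])
[10] deliver 3→0 → ∅
[11] deliver 0→1 → N1(foll t2 [-])
[12] deliver 1→0 → N0(lead t2 [-])
[13] deliver 0→2 → N2(foll t2 [-])
[14] deliver 2→0 → ∅
[15] deliver 4→2 → ∅
[16] deliver 4→0 → ∅
[17] deliver 0→2 → ∅
[18] deliver 4→2 → ∅
[19] propose(3,'p') → ∅
[20] deliver 3→1 → ∅
[21] deliver 1→3 → ∅
[22] deliver 3→4 → ∅

empty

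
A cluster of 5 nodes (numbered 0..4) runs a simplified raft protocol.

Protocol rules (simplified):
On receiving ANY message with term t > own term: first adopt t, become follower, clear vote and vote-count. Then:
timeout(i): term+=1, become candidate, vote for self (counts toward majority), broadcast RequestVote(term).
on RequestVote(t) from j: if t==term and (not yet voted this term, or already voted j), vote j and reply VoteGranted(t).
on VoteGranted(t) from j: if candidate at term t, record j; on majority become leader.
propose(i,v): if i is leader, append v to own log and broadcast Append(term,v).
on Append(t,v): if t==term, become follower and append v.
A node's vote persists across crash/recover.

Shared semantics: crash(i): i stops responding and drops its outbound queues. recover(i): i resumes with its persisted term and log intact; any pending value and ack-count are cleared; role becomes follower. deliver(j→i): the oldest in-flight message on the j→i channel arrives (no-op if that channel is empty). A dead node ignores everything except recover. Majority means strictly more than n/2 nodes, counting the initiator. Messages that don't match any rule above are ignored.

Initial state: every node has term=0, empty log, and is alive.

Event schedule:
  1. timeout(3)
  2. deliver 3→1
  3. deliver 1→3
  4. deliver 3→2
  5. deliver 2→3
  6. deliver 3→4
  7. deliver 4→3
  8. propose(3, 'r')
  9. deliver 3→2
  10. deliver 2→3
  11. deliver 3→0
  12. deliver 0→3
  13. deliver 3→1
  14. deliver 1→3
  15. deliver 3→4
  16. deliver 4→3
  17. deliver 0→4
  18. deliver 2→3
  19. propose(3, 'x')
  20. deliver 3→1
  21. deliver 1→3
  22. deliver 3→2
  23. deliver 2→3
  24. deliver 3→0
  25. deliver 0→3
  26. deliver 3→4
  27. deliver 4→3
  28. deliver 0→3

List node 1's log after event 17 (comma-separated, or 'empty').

e1 timeout(3): 3[cand,t=1,-]
e2 deliver 3→1: 1[foll,t=1,-]
e3 deliver 1→3: ·
e4 deliver 3→2: 2[foll,t=1,-]
e5 deliver 2→3: 3[lead,t=1,-]
e6 deliver 3→4: 4[foll,t=1,-]
e7 deliver 4→3: ·
e8 propose(3,'r'): 3[lead,t=1,r]
e9 deliver 3→2: 2[foll,t=1,r]
e10 deliver 2→3: ·
e11 deliver 3→0: 0[foll,t=1,-]
e12 deliver 0→3: ·
e13 deliver 3→1: 1[foll,t=1,r]
e14 deliver 1→3: ·
e15 deliver 3→4: 4[foll,t=1,r]
e16 deliver 4→3: ·
e17 deliver 0→4: ·

r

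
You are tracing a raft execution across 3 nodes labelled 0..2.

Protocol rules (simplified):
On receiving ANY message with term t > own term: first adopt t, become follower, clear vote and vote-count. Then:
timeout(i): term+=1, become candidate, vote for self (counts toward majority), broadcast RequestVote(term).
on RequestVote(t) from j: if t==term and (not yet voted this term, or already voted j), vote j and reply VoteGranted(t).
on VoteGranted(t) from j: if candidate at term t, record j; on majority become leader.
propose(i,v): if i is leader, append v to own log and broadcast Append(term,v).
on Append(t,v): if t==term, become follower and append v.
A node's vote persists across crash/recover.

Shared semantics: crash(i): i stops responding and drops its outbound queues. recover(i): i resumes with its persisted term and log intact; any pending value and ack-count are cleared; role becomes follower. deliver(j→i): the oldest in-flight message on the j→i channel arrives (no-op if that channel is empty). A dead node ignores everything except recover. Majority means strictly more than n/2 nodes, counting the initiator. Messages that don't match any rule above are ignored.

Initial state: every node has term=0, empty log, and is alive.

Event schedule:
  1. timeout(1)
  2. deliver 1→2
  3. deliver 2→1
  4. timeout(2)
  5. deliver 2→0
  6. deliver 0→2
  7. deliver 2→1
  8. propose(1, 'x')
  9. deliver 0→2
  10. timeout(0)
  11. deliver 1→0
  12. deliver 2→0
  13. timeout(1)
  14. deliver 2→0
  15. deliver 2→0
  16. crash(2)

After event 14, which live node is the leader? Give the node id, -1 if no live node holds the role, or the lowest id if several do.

e1 timeout(1): 1[cand,t=1,-]
e2 deliver 1→2: 2[foll,t=1,-]
e3 deliver 2→1: 1[lead,t=1,-]
e4 timeout(2): 2[cand,t=2,-]
e5 deliver 2→0: 0[foll,t=2,-]
e6 deliver 0→2: 2[lead,t=2,-]
e7 deliver 2→1: 1[foll,t=2,-]
e8 propose(1,'x'): ·
e9 deliver 0→2: ·
e10 timeout(0): 0[cand,t=3,-]
e11 deliver 1→0: ·
e12 deliver 2→0: ·
e13 timeout(1): 1[cand,t=3,-]
e14 deliver 2→0: ·

2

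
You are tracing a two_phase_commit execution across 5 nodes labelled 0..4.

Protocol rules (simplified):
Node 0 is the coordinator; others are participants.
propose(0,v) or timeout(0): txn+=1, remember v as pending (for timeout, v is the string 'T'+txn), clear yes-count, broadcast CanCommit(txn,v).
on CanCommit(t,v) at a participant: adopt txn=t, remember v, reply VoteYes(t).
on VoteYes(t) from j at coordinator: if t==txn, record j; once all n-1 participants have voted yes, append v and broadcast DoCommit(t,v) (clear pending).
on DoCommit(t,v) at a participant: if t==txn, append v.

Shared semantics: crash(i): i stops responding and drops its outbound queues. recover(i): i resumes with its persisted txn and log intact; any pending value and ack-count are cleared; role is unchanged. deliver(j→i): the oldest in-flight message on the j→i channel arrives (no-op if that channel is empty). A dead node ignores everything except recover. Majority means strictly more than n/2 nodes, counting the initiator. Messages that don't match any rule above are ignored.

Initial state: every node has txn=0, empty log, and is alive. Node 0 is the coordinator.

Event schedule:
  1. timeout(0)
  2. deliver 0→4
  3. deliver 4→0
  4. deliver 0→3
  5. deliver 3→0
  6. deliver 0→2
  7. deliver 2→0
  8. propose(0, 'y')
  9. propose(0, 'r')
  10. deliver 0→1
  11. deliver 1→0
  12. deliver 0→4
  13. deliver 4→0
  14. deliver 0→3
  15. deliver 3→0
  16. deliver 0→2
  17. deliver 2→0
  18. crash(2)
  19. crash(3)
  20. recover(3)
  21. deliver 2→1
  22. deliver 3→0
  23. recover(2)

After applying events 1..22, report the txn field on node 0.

3

1. timeout(0):  <0:coor t1 ->
2. deliver 0→4:  <4:part t1 ->
3. deliver 4→0:  nop
4. deliver 0→3:  <3:part t1 ->
5. deliver 3→0:  nop
6. deliver 0→2:  <2:part t1 ->
7. deliver 2→0:  nop
8. propose(0,'y'):  <0:coor t2 ->
9. propose(0,'r'):  <0:coor t3 ->
10. deliver 0→1:  <1:part t1 ->
11. deliver 1→0:  nop
12. deliver 0→4:  <4:part t2 ->
13. deliver 4→0:  nop
14. deliver 0→3:  <3:part t2 ->
15. deliver 3→0:  nop
16. deliver 0→2:  <2:part t2 ->
17. deliver 2→0:  nop
18. crash(2):  <2:✗part t2 ->
19. crash(3):  <3:✗part t2 ->
20. recover(3):  <3:part t2 ->
21. deliver 2→1:  nop
22. deliver 3→0:  nop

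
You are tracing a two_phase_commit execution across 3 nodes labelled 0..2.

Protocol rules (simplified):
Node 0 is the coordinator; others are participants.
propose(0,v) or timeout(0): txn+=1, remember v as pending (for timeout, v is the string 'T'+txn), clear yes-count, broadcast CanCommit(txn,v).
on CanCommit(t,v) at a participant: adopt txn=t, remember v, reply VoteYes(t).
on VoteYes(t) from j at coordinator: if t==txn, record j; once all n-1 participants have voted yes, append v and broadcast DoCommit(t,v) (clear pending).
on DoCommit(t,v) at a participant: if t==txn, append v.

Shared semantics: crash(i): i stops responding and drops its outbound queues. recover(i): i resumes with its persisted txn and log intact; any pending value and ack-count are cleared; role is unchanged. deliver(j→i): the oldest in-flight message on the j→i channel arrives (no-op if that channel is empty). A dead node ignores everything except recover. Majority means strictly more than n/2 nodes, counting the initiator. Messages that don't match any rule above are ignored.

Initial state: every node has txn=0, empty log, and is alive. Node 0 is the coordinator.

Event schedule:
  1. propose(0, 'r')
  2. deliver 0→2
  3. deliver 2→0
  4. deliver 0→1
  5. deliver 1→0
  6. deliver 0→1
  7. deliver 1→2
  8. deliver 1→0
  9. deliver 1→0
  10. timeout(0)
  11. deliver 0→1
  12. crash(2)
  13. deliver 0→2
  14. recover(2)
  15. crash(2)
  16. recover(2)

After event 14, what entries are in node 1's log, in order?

1. propose(0,'r'):  <0:coor t1 ->
2. deliver 0→2:  <2:part t1 ->
3. deliver 2→0:  nop
4. deliver 0→1:  <1:part t1 ->
5. deliver 1→0:  <0:coor t1 r>
6. deliver 0→1:  <1:part t1 r>
7. deliver 1→2:  nop
8. deliver 1→0:  nop
9. deliver 1→0:  nop
10. timeout(0):  <0:coor t2 r>
11. deliver 0→1:  <1:part t2 r>
12. crash(2):  <2:✗part t1 ->
13. deliver 0→2:  nop
14. recover(2):  <2:part t1 ->

r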